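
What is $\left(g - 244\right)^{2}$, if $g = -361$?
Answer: $366025$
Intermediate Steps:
$\left(g - 244\right)^{2} = \left(-361 - 244\right)^{2} = \left(-605\right)^{2} = 366025$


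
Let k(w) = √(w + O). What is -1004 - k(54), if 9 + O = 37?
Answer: -1004 - √82 ≈ -1013.1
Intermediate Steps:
O = 28 (O = -9 + 37 = 28)
k(w) = √(28 + w) (k(w) = √(w + 28) = √(28 + w))
-1004 - k(54) = -1004 - √(28 + 54) = -1004 - √82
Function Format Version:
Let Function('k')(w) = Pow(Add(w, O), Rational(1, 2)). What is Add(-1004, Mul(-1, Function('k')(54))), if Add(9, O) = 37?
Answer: Add(-1004, Mul(-1, Pow(82, Rational(1, 2)))) ≈ -1013.1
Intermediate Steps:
O = 28 (O = Add(-9, 37) = 28)
Function('k')(w) = Pow(Add(28, w), Rational(1, 2)) (Function('k')(w) = Pow(Add(w, 28), Rational(1, 2)) = Pow(Add(28, w), Rational(1, 2)))
Add(-1004, Mul(-1, Function('k')(54))) = Add(-1004, Mul(-1, Pow(Add(28, 54), Rational(1, 2)))) = Add(-1004, Mul(-1, Pow(82, Rational(1, 2))))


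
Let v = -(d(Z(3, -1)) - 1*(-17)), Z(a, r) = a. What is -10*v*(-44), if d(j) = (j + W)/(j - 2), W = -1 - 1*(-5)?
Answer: -10560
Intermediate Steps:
W = 4 (W = -1 + 5 = 4)
d(j) = (4 + j)/(-2 + j) (d(j) = (j + 4)/(j - 2) = (4 + j)/(-2 + j))
v = -24 (v = -((4 + 3)/(-2 + 3) - 1*(-17)) = -(7/1 + 17) = -(1*7 + 17) = -(7 + 17) = -1*24 = -24)
-10*v*(-44) = -10*(-24)*(-44) = 240*(-44) = -10560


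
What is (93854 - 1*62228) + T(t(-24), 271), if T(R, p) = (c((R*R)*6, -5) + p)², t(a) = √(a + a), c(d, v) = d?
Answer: 31915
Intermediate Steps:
t(a) = √2*√a (t(a) = √(2*a) = √2*√a)
T(R, p) = (p + 6*R²)² (T(R, p) = ((R*R)*6 + p)² = (R²*6 + p)² = (6*R² + p)² = (p + 6*R²)²)
(93854 - 1*62228) + T(t(-24), 271) = (93854 - 1*62228) + (271 + 6*(√2*√(-24))²)² = (93854 - 62228) + (271 + 6*(√2*(2*I*√6))²)² = 31626 + (271 + 6*(4*I*√3)²)² = 31626 + (271 + 6*(-48))² = 31626 + (271 - 288)² = 31626 + (-17)² = 31626 + 289 = 31915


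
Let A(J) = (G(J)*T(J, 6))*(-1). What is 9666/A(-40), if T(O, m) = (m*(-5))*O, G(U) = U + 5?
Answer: 1611/7000 ≈ 0.23014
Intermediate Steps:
G(U) = 5 + U
T(O, m) = -5*O*m (T(O, m) = (-5*m)*O = -5*O*m)
A(J) = 30*J*(5 + J) (A(J) = ((5 + J)*(-5*J*6))*(-1) = ((5 + J)*(-30*J))*(-1) = -30*J*(5 + J)*(-1) = 30*J*(5 + J))
9666/A(-40) = 9666/((30*(-40)*(5 - 40))) = 9666/((30*(-40)*(-35))) = 9666/42000 = 9666*(1/42000) = 1611/7000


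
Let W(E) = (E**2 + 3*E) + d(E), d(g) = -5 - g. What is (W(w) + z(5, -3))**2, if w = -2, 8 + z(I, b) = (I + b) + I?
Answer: 36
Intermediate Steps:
z(I, b) = -8 + b + 2*I (z(I, b) = -8 + ((I + b) + I) = -8 + (b + 2*I) = -8 + b + 2*I)
W(E) = -5 + E**2 + 2*E (W(E) = (E**2 + 3*E) + (-5 - E) = -5 + E**2 + 2*E)
(W(w) + z(5, -3))**2 = ((-5 + (-2)**2 + 2*(-2)) + (-8 - 3 + 2*5))**2 = ((-5 + 4 - 4) + (-8 - 3 + 10))**2 = (-5 - 1)**2 = (-6)**2 = 36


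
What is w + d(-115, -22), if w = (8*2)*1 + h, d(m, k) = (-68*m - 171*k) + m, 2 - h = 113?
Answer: 11372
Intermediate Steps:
h = -111 (h = 2 - 1*113 = 2 - 113 = -111)
d(m, k) = -171*k - 67*m (d(m, k) = (-171*k - 68*m) + m = -171*k - 67*m)
w = -95 (w = (8*2)*1 - 111 = 16*1 - 111 = 16 - 111 = -95)
w + d(-115, -22) = -95 + (-171*(-22) - 67*(-115)) = -95 + (3762 + 7705) = -95 + 11467 = 11372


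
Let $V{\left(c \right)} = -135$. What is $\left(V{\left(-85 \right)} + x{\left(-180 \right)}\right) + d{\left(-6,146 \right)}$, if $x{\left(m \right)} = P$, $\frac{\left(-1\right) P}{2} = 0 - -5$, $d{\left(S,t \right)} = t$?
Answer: $1$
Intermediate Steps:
$P = -10$ ($P = - 2 \left(0 - -5\right) = - 2 \left(0 + 5\right) = \left(-2\right) 5 = -10$)
$x{\left(m \right)} = -10$
$\left(V{\left(-85 \right)} + x{\left(-180 \right)}\right) + d{\left(-6,146 \right)} = \left(-135 - 10\right) + 146 = -145 + 146 = 1$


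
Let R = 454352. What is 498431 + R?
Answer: 952783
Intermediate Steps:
498431 + R = 498431 + 454352 = 952783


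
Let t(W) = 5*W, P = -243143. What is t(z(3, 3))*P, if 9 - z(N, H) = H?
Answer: -7294290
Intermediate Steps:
z(N, H) = 9 - H
t(z(3, 3))*P = (5*(9 - 1*3))*(-243143) = (5*(9 - 3))*(-243143) = (5*6)*(-243143) = 30*(-243143) = -7294290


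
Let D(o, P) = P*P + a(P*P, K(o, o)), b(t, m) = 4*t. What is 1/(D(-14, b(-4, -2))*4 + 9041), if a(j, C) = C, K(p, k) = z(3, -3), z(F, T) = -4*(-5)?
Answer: 1/10145 ≈ 9.8571e-5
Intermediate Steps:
z(F, T) = 20
K(p, k) = 20
D(o, P) = 20 + P² (D(o, P) = P*P + 20 = P² + 20 = 20 + P²)
1/(D(-14, b(-4, -2))*4 + 9041) = 1/((20 + (4*(-4))²)*4 + 9041) = 1/((20 + (-16)²)*4 + 9041) = 1/((20 + 256)*4 + 9041) = 1/(276*4 + 9041) = 1/(1104 + 9041) = 1/10145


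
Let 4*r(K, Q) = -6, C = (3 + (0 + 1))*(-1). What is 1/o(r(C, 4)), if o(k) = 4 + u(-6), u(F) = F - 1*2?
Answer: -¼ ≈ -0.25000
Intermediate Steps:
C = -4 (C = (3 + 1)*(-1) = 4*(-1) = -4)
r(K, Q) = -3/2 (r(K, Q) = (¼)*(-6) = -3/2)
u(F) = -2 + F (u(F) = F - 2 = -2 + F)
o(k) = -4 (o(k) = 4 + (-2 - 6) = 4 - 8 = -4)
1/o(r(C, 4)) = 1/(-4) = -¼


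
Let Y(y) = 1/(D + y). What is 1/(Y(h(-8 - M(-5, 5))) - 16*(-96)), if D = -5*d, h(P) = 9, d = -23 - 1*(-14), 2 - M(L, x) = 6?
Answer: 54/82945 ≈ 0.00065103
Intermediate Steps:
M(L, x) = -4 (M(L, x) = 2 - 1*6 = 2 - 6 = -4)
d = -9 (d = -23 + 14 = -9)
D = 45 (D = -5*(-9) = 45)
Y(y) = 1/(45 + y)
1/(Y(h(-8 - M(-5, 5))) - 16*(-96)) = 1/(1/(45 + 9) - 16*(-96)) = 1/(1/54 + 1536) = 1/(82945/54) = 54/82945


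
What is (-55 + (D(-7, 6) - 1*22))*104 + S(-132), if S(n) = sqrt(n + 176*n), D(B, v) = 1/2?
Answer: -7956 + 6*I*sqrt(649) ≈ -7956.0 + 152.85*I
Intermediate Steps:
D(B, v) = 1/2
S(n) = sqrt(177)*sqrt(n) (S(n) = sqrt(177*n) = sqrt(177)*sqrt(n))
(-55 + (D(-7, 6) - 1*22))*104 + S(-132) = (-55 + (1/2 - 1*22))*104 + sqrt(177)*sqrt(-132) = (-55 + (1/2 - 22))*104 + sqrt(177)*(2*I*sqrt(33)) = (-55 - 43/2)*104 + 6*I*sqrt(649) = -153/2*104 + 6*I*sqrt(649) = -7956 + 6*I*sqrt(649)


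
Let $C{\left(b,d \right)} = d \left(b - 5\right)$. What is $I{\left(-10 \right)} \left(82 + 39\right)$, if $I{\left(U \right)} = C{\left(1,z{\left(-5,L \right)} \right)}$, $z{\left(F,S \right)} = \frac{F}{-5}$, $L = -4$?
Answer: $-484$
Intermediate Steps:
$z{\left(F,S \right)} = - \frac{F}{5}$ ($z{\left(F,S \right)} = F \left(- \frac{1}{5}\right) = - \frac{F}{5}$)
$C{\left(b,d \right)} = d \left(-5 + b\right)$
$I{\left(U \right)} = -4$ ($I{\left(U \right)} = \left(- \frac{1}{5}\right) \left(-5\right) \left(-5 + 1\right) = 1 \left(-4\right) = -4$)
$I{\left(-10 \right)} \left(82 + 39\right) = - 4 \left(82 + 39\right) = \left(-4\right) 121 = -484$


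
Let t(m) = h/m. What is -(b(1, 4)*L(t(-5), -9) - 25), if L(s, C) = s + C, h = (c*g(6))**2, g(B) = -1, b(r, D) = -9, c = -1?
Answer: -289/5 ≈ -57.800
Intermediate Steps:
h = 1 (h = (-1*(-1))**2 = 1**2 = 1)
t(m) = 1/m
L(s, C) = C + s
-(b(1, 4)*L(t(-5), -9) - 25) = -(-9*(-9 + 1/(-5)) - 25) = -(-9*(-9 - 1/5) - 25) = -(-9*(-46/5) - 25) = -(414/5 - 25) = -1*289/5 = -289/5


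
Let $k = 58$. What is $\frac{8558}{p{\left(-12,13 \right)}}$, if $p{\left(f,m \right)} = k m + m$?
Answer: $\frac{8558}{767} \approx 11.158$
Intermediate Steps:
$p{\left(f,m \right)} = 59 m$ ($p{\left(f,m \right)} = 58 m + m = 59 m$)
$\frac{8558}{p{\left(-12,13 \right)}} = \frac{8558}{59 \cdot 13} = \frac{8558}{767}$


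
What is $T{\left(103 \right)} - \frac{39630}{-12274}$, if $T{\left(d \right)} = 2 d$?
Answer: $\frac{1284037}{6137} \approx 209.23$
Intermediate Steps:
$T{\left(103 \right)} - \frac{39630}{-12274} = 2 \cdot 103 - \frac{39630}{-12274} = 206 - - \frac{19815}{6137} = 206 + \frac{19815}{6137} = \frac{1284037}{6137}$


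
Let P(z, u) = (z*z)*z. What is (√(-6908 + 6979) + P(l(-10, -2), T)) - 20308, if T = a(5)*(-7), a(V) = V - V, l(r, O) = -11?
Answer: -21639 + √71 ≈ -21631.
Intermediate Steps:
a(V) = 0
T = 0 (T = 0*(-7) = 0)
P(z, u) = z³ (P(z, u) = z²*z = z³)
(√(-6908 + 6979) + P(l(-10, -2), T)) - 20308 = (√(-6908 + 6979) + (-11)³) - 20308 = (√71 - 1331) - 20308 = (-1331 + √71) - 20308 = -21639 + √71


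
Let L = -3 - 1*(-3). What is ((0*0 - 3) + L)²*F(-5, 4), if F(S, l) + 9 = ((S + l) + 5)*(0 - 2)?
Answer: -153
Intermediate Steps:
L = 0 (L = -3 + 3 = 0)
F(S, l) = -19 - 2*S - 2*l (F(S, l) = -9 + ((S + l) + 5)*(0 - 2) = -9 + (5 + S + l)*(-2) = -9 + (-10 - 2*S - 2*l) = -19 - 2*S - 2*l)
((0*0 - 3) + L)²*F(-5, 4) = ((0*0 - 3) + 0)²*(-19 - 2*(-5) - 2*4) = ((0 - 3) + 0)²*(-19 + 10 - 8) = (-3 + 0)²*(-17) = (-3)²*(-17) = 9*(-17) = -153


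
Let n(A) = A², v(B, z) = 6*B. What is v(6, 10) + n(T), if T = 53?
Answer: 2845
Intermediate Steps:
v(6, 10) + n(T) = 6*6 + 53² = 36 + 2809 = 2845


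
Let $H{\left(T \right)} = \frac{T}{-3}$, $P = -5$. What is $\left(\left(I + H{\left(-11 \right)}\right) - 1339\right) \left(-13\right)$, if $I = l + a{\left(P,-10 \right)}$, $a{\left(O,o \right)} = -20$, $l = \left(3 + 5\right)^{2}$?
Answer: $\frac{50362}{3} \approx 16787.0$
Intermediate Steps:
$H{\left(T \right)} = - \frac{T}{3}$ ($H{\left(T \right)} = T \left(- \frac{1}{3}\right) = - \frac{T}{3}$)
$l = 64$ ($l = 8^{2} = 64$)
$I = 44$ ($I = 64 - 20 = 44$)
$\left(\left(I + H{\left(-11 \right)}\right) - 1339\right) \left(-13\right) = \left(\left(44 - - \frac{11}{3}\right) - 1339\right) \left(-13\right) = \left(\left(44 + \frac{11}{3}\right) - 1339\right) \left(-13\right) = \left(\frac{143}{3} - 1339\right) \left(-13\right) = \left(- \frac{3874}{3}\right) \left(-13\right) = \frac{50362}{3}$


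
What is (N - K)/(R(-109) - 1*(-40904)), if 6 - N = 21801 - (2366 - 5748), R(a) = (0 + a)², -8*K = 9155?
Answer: -64087/140760 ≈ -0.45529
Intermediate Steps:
K = -9155/8 (K = -⅛*9155 = -9155/8 ≈ -1144.4)
R(a) = a²
N = -25177 (N = 6 - (21801 - (2366 - 5748)) = 6 - (21801 - 1*(-3382)) = 6 - (21801 + 3382) = 6 - 1*25183 = 6 - 25183 = -25177)
(N - K)/(R(-109) - 1*(-40904)) = (-25177 - 1*(-9155/8))/((-109)² - 1*(-40904)) = (-25177 + 9155/8)/(11881 + 40904) = -192261/8/52785 = -192261/8*1/52785 = -64087/140760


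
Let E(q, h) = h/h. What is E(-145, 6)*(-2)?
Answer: -2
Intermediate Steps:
E(q, h) = 1
E(-145, 6)*(-2) = 1*(-2) = -2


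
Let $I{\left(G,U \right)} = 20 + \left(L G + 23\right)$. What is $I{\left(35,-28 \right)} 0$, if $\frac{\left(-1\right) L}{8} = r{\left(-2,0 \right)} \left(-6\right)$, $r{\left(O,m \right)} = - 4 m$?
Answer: $0$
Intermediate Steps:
$L = 0$ ($L = - 8 \left(-4\right) 0 \left(-6\right) = - 8 \cdot 0 \left(-6\right) = \left(-8\right) 0 = 0$)
$I{\left(G,U \right)} = 43$ ($I{\left(G,U \right)} = 20 + \left(0 G + 23\right) = 20 + \left(0 + 23\right) = 20 + 23 = 43$)
$I{\left(35,-28 \right)} 0 = 43 \cdot 0 = 0$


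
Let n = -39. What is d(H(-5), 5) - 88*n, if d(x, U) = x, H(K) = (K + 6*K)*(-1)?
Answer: 3467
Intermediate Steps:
H(K) = -7*K (H(K) = (7*K)*(-1) = -7*K)
d(H(-5), 5) - 88*n = -7*(-5) - 88*(-39) = 35 + 3432 = 3467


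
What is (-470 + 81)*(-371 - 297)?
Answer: 259852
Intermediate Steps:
(-470 + 81)*(-371 - 297) = -389*(-668) = 259852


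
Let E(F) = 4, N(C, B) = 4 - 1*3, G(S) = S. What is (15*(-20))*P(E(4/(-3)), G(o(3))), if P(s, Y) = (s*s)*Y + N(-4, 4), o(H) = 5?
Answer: -24300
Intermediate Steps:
N(C, B) = 1 (N(C, B) = 4 - 3 = 1)
P(s, Y) = 1 + Y*s² (P(s, Y) = (s*s)*Y + 1 = s²*Y + 1 = Y*s² + 1 = 1 + Y*s²)
(15*(-20))*P(E(4/(-3)), G(o(3))) = (15*(-20))*(1 + 5*4²) = -300*(1 + 5*16) = -300*(1 + 80) = -300*81 = -24300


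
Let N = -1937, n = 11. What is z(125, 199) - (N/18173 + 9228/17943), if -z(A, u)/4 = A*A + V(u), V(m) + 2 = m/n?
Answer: -74803682092765/1195619843 ≈ -62565.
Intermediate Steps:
V(m) = -2 + m/11
z(A, u) = 8 - 4*A² - 4*u/11 (z(A, u) = -4*(A*A + (-2 + u/11)) = -4*(A² + (-2 + u/11)) = -4*(-2 + A² + u/11) = 8 - 4*A² - 4*u/11)
z(125, 199) - (N/18173 + 9228/17943) = (8 - 4*125² - 4/11*199) - (-1937/18173 + 9228/17943) = (8 - 4*15625 - 796/11) - (-1937*1/18173 + 9228*(1/17943)) = (8 - 62500 - 796/11) - (-1937/18173 + 3076/5981) = -688208/11 - 1*44314951/108692713 = -688208/11 - 44314951/108692713 = -74803682092765/1195619843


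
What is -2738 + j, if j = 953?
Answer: -1785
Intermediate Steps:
-2738 + j = -2738 + 953 = -1785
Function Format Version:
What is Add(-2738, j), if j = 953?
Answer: -1785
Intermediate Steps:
Add(-2738, j) = Add(-2738, 953) = -1785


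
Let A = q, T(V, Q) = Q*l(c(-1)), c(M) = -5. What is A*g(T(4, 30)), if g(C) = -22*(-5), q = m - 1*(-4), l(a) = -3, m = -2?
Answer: 220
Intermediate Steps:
q = 2 (q = -2 - 1*(-4) = -2 + 4 = 2)
T(V, Q) = -3*Q (T(V, Q) = Q*(-3) = -3*Q)
A = 2
g(C) = 110
A*g(T(4, 30)) = 2*110 = 220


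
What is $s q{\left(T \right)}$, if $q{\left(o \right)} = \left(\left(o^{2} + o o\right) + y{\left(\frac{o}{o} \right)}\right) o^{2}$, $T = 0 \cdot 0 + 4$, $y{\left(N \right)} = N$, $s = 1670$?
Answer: $881760$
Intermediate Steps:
$T = 4$ ($T = 0 + 4 = 4$)
$q{\left(o \right)} = o^{2} \left(1 + 2 o^{2}\right)$ ($q{\left(o \right)} = \left(\left(o^{2} + o o\right) + \frac{o}{o}\right) o^{2} = \left(\left(o^{2} + o^{2}\right) + 1\right) o^{2} = \left(2 o^{2} + 1\right) o^{2} = \left(1 + 2 o^{2}\right) o^{2} = o^{2} \left(1 + 2 o^{2}\right)$)
$s q{\left(T \right)} = 1670 \left(4^{2} + 2 \cdot 4^{4}\right) = 1670 \left(16 + 2 \cdot 256\right) = 1670 \left(16 + 512\right) = 1670 \cdot 528 = 881760$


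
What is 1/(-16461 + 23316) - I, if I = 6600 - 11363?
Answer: 32650366/6855 ≈ 4763.0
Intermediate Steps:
I = -4763
1/(-16461 + 23316) - I = 1/(-16461 + 23316) - 1*(-4763) = 1/6855 + 4763 = 32650366/6855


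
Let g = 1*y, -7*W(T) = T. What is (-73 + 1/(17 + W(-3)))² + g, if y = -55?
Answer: 78373581/14884 ≈ 5265.6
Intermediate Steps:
W(T) = -T/7
g = -55 (g = 1*(-55) = -55)
(-73 + 1/(17 + W(-3)))² + g = (-73 + 1/(17 - ⅐*(-3)))² - 55 = (-73 + 1/(17 + 3/7))² - 55 = (-73 + 1/(122/7))² - 55 = (-73 + 7/122)² - 55 = (-8899/122)² - 55 = 79192201/14884 - 55 = 78373581/14884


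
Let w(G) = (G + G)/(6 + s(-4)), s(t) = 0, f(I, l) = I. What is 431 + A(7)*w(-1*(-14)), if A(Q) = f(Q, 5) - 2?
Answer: 1363/3 ≈ 454.33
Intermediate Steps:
w(G) = G/3 (w(G) = (G + G)/(6 + 0) = (2*G)/6 = (2*G)*(1/6) = G/3)
A(Q) = -2 + Q (A(Q) = Q - 2 = -2 + Q)
431 + A(7)*w(-1*(-14)) = 431 + (-2 + 7)*((-1*(-14))/3) = 431 + 5*((1/3)*14) = 431 + 5*(14/3) = 431 + 70/3 = 1363/3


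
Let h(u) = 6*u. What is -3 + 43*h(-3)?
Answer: -777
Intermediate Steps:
-3 + 43*h(-3) = -3 + 43*(6*(-3)) = -3 + 43*(-18) = -3 - 774 = -777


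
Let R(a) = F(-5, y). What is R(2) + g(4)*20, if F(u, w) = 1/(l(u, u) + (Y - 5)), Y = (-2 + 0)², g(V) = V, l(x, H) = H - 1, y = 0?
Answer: 559/7 ≈ 79.857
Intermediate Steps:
l(x, H) = -1 + H
Y = 4 (Y = (-2)² = 4)
F(u, w) = 1/(-2 + u) (F(u, w) = 1/((-1 + u) + (4 - 5)) = 1/((-1 + u) - 1) = 1/(-2 + u))
R(a) = -⅐ (R(a) = 1/(-2 - 5) = 1/(-7) = -⅐)
R(2) + g(4)*20 = -⅐ + 4*20 = -⅐ + 80 = 559/7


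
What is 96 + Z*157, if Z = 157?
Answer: 24745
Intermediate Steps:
96 + Z*157 = 96 + 157*157 = 96 + 24649 = 24745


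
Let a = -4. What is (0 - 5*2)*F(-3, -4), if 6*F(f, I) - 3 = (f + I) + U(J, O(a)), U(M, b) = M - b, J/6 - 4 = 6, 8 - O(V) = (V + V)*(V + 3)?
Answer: -280/3 ≈ -93.333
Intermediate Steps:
O(V) = 8 - 2*V*(3 + V) (O(V) = 8 - (V + V)*(V + 3) = 8 - 2*V*(3 + V))
J = 60 (J = 24 + 6*6 = 24 + 36 = 60)
F(f, I) = 21/2 + I/6 + f/6 (F(f, I) = ½ + ((f + I) + (60 - (8 - 6*(-4) - 2*(-4)²)))/6 = ½ + ((I + f) + (60 - (8 + 24 - 2*16)))/6 = ½ + ((I + f) + (60 - (8 + 24 - 32)))/6 = ½ + ((I + f) + (60 - 1*0))/6 = ½ + ((I + f) + (60 + 0))/6 = ½ + ((I + f) + 60)/6 = ½ + (60 + I + f)/6 = ½ + (10 + I/6 + f/6) = 21/2 + I/6 + f/6)
(0 - 5*2)*F(-3, -4) = (0 - 5*2)*(21/2 + (⅙)*(-4) + (⅙)*(-3)) = (0 - 10)*(21/2 - ⅔ - ½) = -10*28/3 = -280/3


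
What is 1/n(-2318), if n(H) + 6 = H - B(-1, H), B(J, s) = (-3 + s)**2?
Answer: -1/5389365 ≈ -1.8555e-7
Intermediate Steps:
n(H) = -6 + H - (-3 + H)**2 (n(H) = -6 + (H - (-3 + H)**2) = -6 + H - (-3 + H)**2)
1/n(-2318) = 1/(-6 - 2318 - (-3 - 2318)**2) = 1/(-6 - 2318 - 1*(-2321)**2) = 1/(-6 - 2318 - 1*5387041) = 1/(-6 - 2318 - 5387041) = 1/(-5389365) = -1/5389365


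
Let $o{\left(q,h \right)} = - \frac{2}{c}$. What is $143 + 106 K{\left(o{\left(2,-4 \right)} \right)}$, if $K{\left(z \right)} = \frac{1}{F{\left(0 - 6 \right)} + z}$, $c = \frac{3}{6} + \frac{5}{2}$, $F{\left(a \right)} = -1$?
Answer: $\frac{397}{5} \approx 79.4$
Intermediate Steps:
$c = 3$ ($c = 3 \cdot \frac{1}{6} + 5 \cdot \frac{1}{2} = \frac{1}{2} + \frac{5}{2} = 3$)
$o{\left(q,h \right)} = - \frac{2}{3}$
$K{\left(z \right)} = \frac{1}{-1 + z}$
$143 + 106 K{\left(o{\left(2,-4 \right)} \right)} = 143 + \frac{106}{-1 - \frac{2}{3}} = 143 + \frac{106}{- \frac{5}{3}} = 143 + 106 \left(- \frac{3}{5}\right) = 143 - \frac{318}{5} = \frac{397}{5}$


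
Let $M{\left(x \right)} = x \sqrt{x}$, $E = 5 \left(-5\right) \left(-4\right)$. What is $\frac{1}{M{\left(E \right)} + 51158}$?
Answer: $\frac{1}{52158} \approx 1.9173 \cdot 10^{-5}$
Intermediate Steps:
$E = 100$ ($E = \left(-25\right) \left(-4\right) = 100$)
$M{\left(x \right)} = x^{\frac{3}{2}}$
$\frac{1}{M{\left(E \right)} + 51158} = \frac{1}{100^{\frac{3}{2}} + 51158} = \frac{1}{1000 + 51158} = \frac{1}{52158}$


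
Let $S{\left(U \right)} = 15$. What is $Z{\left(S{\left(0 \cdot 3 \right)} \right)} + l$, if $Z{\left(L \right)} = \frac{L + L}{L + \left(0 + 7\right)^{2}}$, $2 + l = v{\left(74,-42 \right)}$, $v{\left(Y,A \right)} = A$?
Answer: $- \frac{1393}{32} \approx -43.531$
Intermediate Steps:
$l = -44$ ($l = -2 - 42 = -44$)
$Z{\left(L \right)} = \frac{2 L}{49 + L}$ ($Z{\left(L \right)} = \frac{2 L}{L + 7^{2}} = \frac{2 L}{L + 49} = \frac{2 L}{49 + L}$)
$Z{\left(S{\left(0 \cdot 3 \right)} \right)} + l = 2 \cdot 15 \frac{1}{49 + 15} - 44 = 2 \cdot 15 \cdot \frac{1}{64} - 44 = \frac{15}{32} - 44 = - \frac{1393}{32}$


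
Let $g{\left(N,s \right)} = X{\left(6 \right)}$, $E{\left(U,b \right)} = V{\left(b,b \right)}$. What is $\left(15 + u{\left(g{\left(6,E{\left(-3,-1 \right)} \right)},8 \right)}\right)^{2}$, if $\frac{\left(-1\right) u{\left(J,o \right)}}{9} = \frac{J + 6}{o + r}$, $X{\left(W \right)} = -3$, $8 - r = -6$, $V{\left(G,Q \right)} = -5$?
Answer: $\frac{91809}{484} \approx 189.69$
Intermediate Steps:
$r = 14$ ($r = 8 - -6 = 8 + 6 = 14$)
$E{\left(U,b \right)} = -5$
$g{\left(N,s \right)} = -3$
$u{\left(J,o \right)} = - \frac{9 \left(6 + J\right)}{14 + o}$ ($u{\left(J,o \right)} = - 9 \frac{J + 6}{o + 14} = - 9 \frac{6 + J}{14 + o} = - \frac{9 \left(6 + J\right)}{14 + o}$)
$\left(15 + u{\left(g{\left(6,E{\left(-3,-1 \right)} \right)},8 \right)}\right)^{2} = \left(15 + \frac{9 \left(-6 - -3\right)}{14 + 8}\right)^{2} = \left(15 + \frac{9 \left(-6 + 3\right)}{22}\right)^{2} = \left(15 + 9 \cdot \frac{1}{22} \left(-3\right)\right)^{2} = \left(15 - \frac{27}{22}\right)^{2} = \left(\frac{303}{22}\right)^{2} = \frac{91809}{484}$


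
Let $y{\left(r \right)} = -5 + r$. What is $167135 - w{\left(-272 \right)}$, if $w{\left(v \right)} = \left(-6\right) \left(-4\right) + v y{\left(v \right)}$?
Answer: $91767$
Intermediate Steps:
$w{\left(v \right)} = 24 + v \left(-5 + v\right)$ ($w{\left(v \right)} = \left(-6\right) \left(-4\right) + v \left(-5 + v\right) = 24 + v \left(-5 + v\right)$)
$167135 - w{\left(-272 \right)} = 167135 - \left(24 - 272 \left(-5 - 272\right)\right) = 167135 - \left(24 - -75344\right) = 167135 - \left(24 + 75344\right) = 167135 - 75368 = 91767$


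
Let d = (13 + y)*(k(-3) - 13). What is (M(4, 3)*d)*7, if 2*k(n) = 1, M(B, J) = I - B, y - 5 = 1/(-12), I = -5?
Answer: 112875/8 ≈ 14109.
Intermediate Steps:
y = 59/12 (y = 5 + 1/(-12) = 5 + 1*(-1/12) = 5 - 1/12 = 59/12 ≈ 4.9167)
M(B, J) = -5 - B
k(n) = ½ (k(n) = (½)*1 = ½)
d = -5375/24 (d = (13 + 59/12)*(½ - 13) = (215/12)*(-25/2) = -5375/24 ≈ -223.96)
(M(4, 3)*d)*7 = ((-5 - 1*4)*(-5375/24))*7 = ((-5 - 4)*(-5375/24))*7 = -9*(-5375/24)*7 = (16125/8)*7 = 112875/8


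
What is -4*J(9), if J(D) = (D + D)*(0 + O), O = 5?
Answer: -360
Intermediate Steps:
J(D) = 10*D (J(D) = (D + D)*(0 + 5) = (2*D)*5 = 10*D)
-4*J(9) = -40*9 = -4*90 = -360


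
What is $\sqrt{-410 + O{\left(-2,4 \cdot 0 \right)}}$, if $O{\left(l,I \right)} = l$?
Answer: $2 i \sqrt{103} \approx 20.298 i$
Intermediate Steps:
$\sqrt{-410 + O{\left(-2,4 \cdot 0 \right)}} = \sqrt{-410 - 2} = \sqrt{-412} = 2 i \sqrt{103}$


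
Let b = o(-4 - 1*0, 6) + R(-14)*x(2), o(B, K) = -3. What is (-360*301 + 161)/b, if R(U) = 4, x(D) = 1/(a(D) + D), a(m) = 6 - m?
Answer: 46371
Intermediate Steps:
x(D) = ⅙ (x(D) = 1/((6 - D) + D) = 1/6 = ⅙)
b = -7/3 (b = -3 + 4*(⅙) = -3 + ⅔ = -7/3 ≈ -2.3333)
(-360*301 + 161)/b = (-360*301 + 161)/(-7/3) = (-108360 + 161)*(-3/7) = -108199*(-3/7) = 46371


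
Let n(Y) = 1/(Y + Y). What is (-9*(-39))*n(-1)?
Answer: -351/2 ≈ -175.50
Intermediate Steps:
n(Y) = 1/(2*Y)
(-9*(-39))*n(-1) = (-9*(-39))*((1/2)/(-1)) = 351*((1/2)*(-1)) = 351*(-1/2) = -351/2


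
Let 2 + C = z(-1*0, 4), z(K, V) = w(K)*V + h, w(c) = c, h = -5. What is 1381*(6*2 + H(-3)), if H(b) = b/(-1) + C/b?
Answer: 71812/3 ≈ 23937.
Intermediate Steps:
z(K, V) = -5 + K*V (z(K, V) = K*V - 5 = -5 + K*V)
C = -7 (C = -2 + (-5 - 1*0*4) = -2 + (-5 + 0*4) = -2 + (-5 + 0) = -2 - 5 = -7)
H(b) = -b - 7/b (H(b) = b/(-1) - 7/b = b*(-1) - 7/b = -b - 7/b)
1381*(6*2 + H(-3)) = 1381*(6*2 + (-1*(-3) - 7/(-3))) = 1381*(12 + (3 - 7*(-⅓))) = 1381*(12 + (3 + 7/3)) = 1381*(12 + 16/3) = 1381*(52/3) = 71812/3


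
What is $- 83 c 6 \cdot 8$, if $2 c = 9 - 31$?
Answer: $43824$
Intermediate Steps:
$c = -11$ ($c = \frac{9 - 31}{2} = \frac{1}{2} \left(-22\right) = -11$)
$- 83 c 6 \cdot 8 = \left(-83\right) \left(-11\right) 6 \cdot 8 = 913 \cdot 48 = 43824$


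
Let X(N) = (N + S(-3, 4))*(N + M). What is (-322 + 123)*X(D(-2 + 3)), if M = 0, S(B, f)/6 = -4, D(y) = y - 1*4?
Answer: -16119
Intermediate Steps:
D(y) = -4 + y (D(y) = y - 4 = -4 + y)
S(B, f) = -24 (S(B, f) = 6*(-4) = -24)
X(N) = N*(-24 + N) (X(N) = (N - 24)*(N + 0) = (-24 + N)*N = N*(-24 + N))
(-322 + 123)*X(D(-2 + 3)) = (-322 + 123)*((-4 + (-2 + 3))*(-24 + (-4 + (-2 + 3)))) = -199*(-4 + 1)*(-24 + (-4 + 1)) = -(-597)*(-24 - 3) = -(-597)*(-27) = -199*81 = -16119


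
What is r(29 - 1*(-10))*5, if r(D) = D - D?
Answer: 0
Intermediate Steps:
r(D) = 0
r(29 - 1*(-10))*5 = 0*5 = 0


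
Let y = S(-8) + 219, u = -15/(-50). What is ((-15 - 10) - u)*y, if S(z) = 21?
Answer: -6072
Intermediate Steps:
u = 3/10 (u = -15*(-1/50) = 3/10 ≈ 0.30000)
y = 240 (y = 21 + 219 = 240)
((-15 - 10) - u)*y = ((-15 - 10) - 1*3/10)*240 = (-25 - 3/10)*240 = -253/10*240 = -6072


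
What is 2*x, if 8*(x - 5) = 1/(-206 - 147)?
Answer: 14119/1412 ≈ 9.9993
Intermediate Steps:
x = 14119/2824 (x = 5 + 1/(8*(-206 - 147)) = 5 + (⅛)/(-353) = 5 + (⅛)*(-1/353) = 5 - 1/2824 = 14119/2824 ≈ 4.9996)
2*x = 2*(14119/2824) = 14119/1412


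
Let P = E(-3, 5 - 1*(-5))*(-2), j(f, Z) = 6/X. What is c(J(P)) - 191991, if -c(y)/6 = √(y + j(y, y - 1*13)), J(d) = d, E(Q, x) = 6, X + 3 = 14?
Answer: -191991 - 18*I*√154/11 ≈ -1.9199e+5 - 20.307*I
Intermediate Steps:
X = 11 (X = -3 + 14 = 11)
j(f, Z) = 6/11
P = -12 (P = 6*(-2) = -12)
c(y) = -6*√(6/11 + y) (c(y) = -6*√(y + 6/11) = -6*√(6/11 + y))
c(J(P)) - 191991 = -6*√(66 + 121*(-12))/11 - 191991 = -6*√(66 - 1452)/11 - 191991 = -18*I*√154/11 - 191991 = -191991 - 18*I*√154/11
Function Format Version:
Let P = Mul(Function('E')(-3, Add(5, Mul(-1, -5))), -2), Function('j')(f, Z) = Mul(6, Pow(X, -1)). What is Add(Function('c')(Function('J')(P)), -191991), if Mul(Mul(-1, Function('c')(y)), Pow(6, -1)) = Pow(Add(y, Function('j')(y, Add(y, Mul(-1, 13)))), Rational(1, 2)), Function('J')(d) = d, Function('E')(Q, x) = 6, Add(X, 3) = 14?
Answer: Add(-191991, Mul(Rational(-18, 11), I, Pow(154, Rational(1, 2)))) ≈ Add(-1.9199e+5, Mul(-20.307, I))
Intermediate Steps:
X = 11 (X = Add(-3, 14) = 11)
Function('j')(f, Z) = Rational(6, 11) (Function('j')(f, Z) = Mul(6, Pow(11, -1)) = Mul(6, Rational(1, 11)) = Rational(6, 11))
P = -12 (P = Mul(6, -2) = -12)
Function('c')(y) = Mul(-6, Pow(Add(Rational(6, 11), y), Rational(1, 2))) (Function('c')(y) = Mul(-6, Pow(Add(y, Rational(6, 11)), Rational(1, 2))) = Mul(-6, Pow(Add(Rational(6, 11), y), Rational(1, 2))))
Add(Function('c')(Function('J')(P)), -191991) = Add(Mul(Rational(-6, 11), Pow(Add(66, Mul(121, -12)), Rational(1, 2))), -191991) = Add(Mul(Rational(-6, 11), Pow(Add(66, -1452), Rational(1, 2))), -191991) = Add(Mul(Rational(-6, 11), Pow(-1386, Rational(1, 2))), -191991) = Add(Mul(Rational(-6, 11), Mul(3, I, Pow(154, Rational(1, 2)))), -191991) = Add(Mul(Rational(-18, 11), I, Pow(154, Rational(1, 2))), -191991) = Add(-191991, Mul(Rational(-18, 11), I, Pow(154, Rational(1, 2))))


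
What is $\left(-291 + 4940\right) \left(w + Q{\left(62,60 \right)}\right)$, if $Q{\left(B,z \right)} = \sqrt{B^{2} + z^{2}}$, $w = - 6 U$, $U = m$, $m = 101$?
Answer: $-2817294 + 9298 \sqrt{1861} \approx -2.4162 \cdot 10^{6}$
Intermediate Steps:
$U = 101$
$w = -606$ ($w = \left(-6\right) 101 = -606$)
$\left(-291 + 4940\right) \left(w + Q{\left(62,60 \right)}\right) = \left(-291 + 4940\right) \left(-606 + \sqrt{62^{2} + 60^{2}}\right) = 4649 \left(-606 + \sqrt{3844 + 3600}\right) = 4649 \left(-606 + \sqrt{7444}\right) = 4649 \left(-606 + 2 \sqrt{1861}\right) = -2817294 + 9298 \sqrt{1861}$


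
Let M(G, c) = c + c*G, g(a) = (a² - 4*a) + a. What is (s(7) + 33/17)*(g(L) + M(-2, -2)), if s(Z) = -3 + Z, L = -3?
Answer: 2020/17 ≈ 118.82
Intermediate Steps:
g(a) = a² - 3*a
M(G, c) = c + G*c
(s(7) + 33/17)*(g(L) + M(-2, -2)) = ((-3 + 7) + 33/17)*(-3*(-3 - 3) - 2*(1 - 2)) = (4 + 33*(1/17))*(-3*(-6) - 2*(-1)) = (4 + 33/17)*(18 + 2) = (101/17)*20 = 2020/17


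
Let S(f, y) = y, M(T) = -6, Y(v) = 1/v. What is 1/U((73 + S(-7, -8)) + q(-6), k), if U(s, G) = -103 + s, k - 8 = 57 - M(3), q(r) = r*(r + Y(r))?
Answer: -1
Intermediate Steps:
q(r) = r*(r + 1/r)
k = 71 (k = 8 + (57 - 1*(-6)) = 8 + (57 + 6) = 8 + 63 = 71)
1/U((73 + S(-7, -8)) + q(-6), k) = 1/(-103 + ((73 - 8) + (1 + (-6)**2))) = 1/(-103 + (65 + (1 + 36))) = 1/(-103 + (65 + 37)) = 1/(-103 + 102) = 1/(-1) = -1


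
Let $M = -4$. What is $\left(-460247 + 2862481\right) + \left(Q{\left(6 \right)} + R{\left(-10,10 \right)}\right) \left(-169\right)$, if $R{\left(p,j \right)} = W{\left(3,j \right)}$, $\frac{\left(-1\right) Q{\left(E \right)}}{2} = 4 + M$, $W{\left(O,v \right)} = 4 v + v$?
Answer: $2393784$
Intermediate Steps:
$W{\left(O,v \right)} = 5 v$
$Q{\left(E \right)} = 0$ ($Q{\left(E \right)} = - 2 \left(4 - 4\right) = \left(-2\right) 0 = 0$)
$R{\left(p,j \right)} = 5 j$
$\left(-460247 + 2862481\right) + \left(Q{\left(6 \right)} + R{\left(-10,10 \right)}\right) \left(-169\right) = \left(-460247 + 2862481\right) + \left(0 + 5 \cdot 10\right) \left(-169\right) = 2402234 + \left(0 + 50\right) \left(-169\right) = 2402234 + 50 \left(-169\right) = 2402234 - 8450 = 2393784$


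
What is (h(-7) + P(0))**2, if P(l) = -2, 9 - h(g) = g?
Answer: 196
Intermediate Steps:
h(g) = 9 - g
(h(-7) + P(0))**2 = ((9 - 1*(-7)) - 2)**2 = ((9 + 7) - 2)**2 = (16 - 2)**2 = 14**2 = 196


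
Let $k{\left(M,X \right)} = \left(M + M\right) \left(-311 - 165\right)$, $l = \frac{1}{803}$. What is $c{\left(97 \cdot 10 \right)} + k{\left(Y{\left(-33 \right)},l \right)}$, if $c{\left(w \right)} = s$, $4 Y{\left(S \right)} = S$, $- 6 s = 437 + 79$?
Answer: $7768$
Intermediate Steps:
$s = -86$ ($s = - \frac{437 + 79}{6} = \left(- \frac{1}{6}\right) 516 = -86$)
$Y{\left(S \right)} = \frac{S}{4}$
$c{\left(w \right)} = -86$
$l = \frac{1}{803} \approx 0.0012453$
$k{\left(M,X \right)} = - 952 M$ ($k{\left(M,X \right)} = 2 M \left(-476\right) = - 952 M$)
$c{\left(97 \cdot 10 \right)} + k{\left(Y{\left(-33 \right)},l \right)} = -86 - 952 \cdot \frac{1}{4} \left(-33\right) = -86 - -7854 = -86 + 7854 = 7768$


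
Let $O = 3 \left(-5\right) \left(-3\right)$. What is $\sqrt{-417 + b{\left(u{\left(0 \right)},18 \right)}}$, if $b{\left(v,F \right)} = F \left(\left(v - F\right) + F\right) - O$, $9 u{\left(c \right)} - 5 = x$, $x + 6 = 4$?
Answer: $2 i \sqrt{114} \approx 21.354 i$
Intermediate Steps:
$x = -2$ ($x = -6 + 4 = -2$)
$O = 45$ ($O = \left(-15\right) \left(-3\right) = 45$)
$u{\left(c \right)} = \frac{1}{3}$ ($u{\left(c \right)} = \frac{5}{9} + \frac{1}{9} \left(-2\right) = \frac{5}{9} - \frac{2}{9} = \frac{1}{3}$)
$b{\left(v,F \right)} = -45 + F v$ ($b{\left(v,F \right)} = F \left(\left(v - F\right) + F\right) - 45 = F v - 45 = -45 + F v$)
$\sqrt{-417 + b{\left(u{\left(0 \right)},18 \right)}} = \sqrt{-417 + \left(-45 + 18 \cdot \frac{1}{3}\right)} = \sqrt{-417 + \left(-45 + 6\right)} = \sqrt{-417 - 39} = \sqrt{-456} = 2 i \sqrt{114}$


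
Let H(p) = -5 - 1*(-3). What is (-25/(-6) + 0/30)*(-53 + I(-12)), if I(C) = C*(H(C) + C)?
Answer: 2875/6 ≈ 479.17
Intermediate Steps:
H(p) = -2 (H(p) = -5 + 3 = -2)
I(C) = C*(-2 + C)
(-25/(-6) + 0/30)*(-53 + I(-12)) = (-25/(-6) + 0/30)*(-53 - 12*(-2 - 12)) = (-25*(-⅙) + 0*(1/30))*(-53 - 12*(-14)) = (25/6 + 0)*(-53 + 168) = (25/6)*115 = 2875/6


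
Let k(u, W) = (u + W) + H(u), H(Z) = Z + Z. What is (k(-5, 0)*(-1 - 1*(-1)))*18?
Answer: 0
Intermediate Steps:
H(Z) = 2*Z
k(u, W) = W + 3*u (k(u, W) = (u + W) + 2*u = (W + u) + 2*u = W + 3*u)
(k(-5, 0)*(-1 - 1*(-1)))*18 = ((0 + 3*(-5))*(-1 - 1*(-1)))*18 = ((0 - 15)*(-1 + 1))*18 = -15*0*18 = 0*18 = 0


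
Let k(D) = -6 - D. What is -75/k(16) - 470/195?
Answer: 857/858 ≈ 0.99883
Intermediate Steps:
-75/k(16) - 470/195 = -75/(-6 - 1*16) - 470/195 = -75/(-6 - 16) - 470*1/195 = -75/(-22) - 94/39 = -75*(-1/22) - 94/39 = 75/22 - 94/39 = 857/858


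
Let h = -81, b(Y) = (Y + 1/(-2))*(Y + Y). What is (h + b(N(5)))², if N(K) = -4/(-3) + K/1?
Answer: 4096/81 ≈ 50.568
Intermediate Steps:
N(K) = 4/3 + K (N(K) = -4*(-⅓) + K*1 = 4/3 + K)
b(Y) = 2*Y*(-½ + Y) (b(Y) = (Y - ½)*(2*Y) = (-½ + Y)*(2*Y) = 2*Y*(-½ + Y))
(h + b(N(5)))² = (-81 + (4/3 + 5)*(-1 + 2*(4/3 + 5)))² = (-81 + 19*(-1 + 2*(19/3))/3)² = (-81 + 19*(-1 + 38/3)/3)² = (-81 + (19/3)*(35/3))² = (-81 + 665/9)² = (-64/9)² = 4096/81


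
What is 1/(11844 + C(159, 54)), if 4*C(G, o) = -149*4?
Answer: 1/11695 ≈ 8.5507e-5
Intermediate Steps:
C(G, o) = -149 (C(G, o) = (-149*4)/4 = (¼)*(-596) = -149)
1/(11844 + C(159, 54)) = 1/(11844 - 149) = 1/11695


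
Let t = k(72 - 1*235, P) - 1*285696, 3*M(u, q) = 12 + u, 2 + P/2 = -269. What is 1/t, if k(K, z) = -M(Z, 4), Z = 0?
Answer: -1/285700 ≈ -3.5002e-6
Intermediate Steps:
P = -542 (P = -4 + 2*(-269) = -4 - 538 = -542)
M(u, q) = 4 + u/3 (M(u, q) = (12 + u)/3 = 4 + u/3)
k(K, z) = -4 (k(K, z) = -(4 + (1/3)*0) = -(4 + 0) = -1*4 = -4)
t = -285700 (t = -4 - 1*285696 = -4 - 285696 = -285700)
1/t = 1/(-285700) = -1/285700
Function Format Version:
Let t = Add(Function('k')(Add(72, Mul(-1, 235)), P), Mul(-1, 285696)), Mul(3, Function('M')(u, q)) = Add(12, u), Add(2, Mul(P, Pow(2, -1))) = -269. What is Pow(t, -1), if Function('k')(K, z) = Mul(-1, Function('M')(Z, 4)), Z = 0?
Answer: Rational(-1, 285700) ≈ -3.5002e-6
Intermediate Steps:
P = -542 (P = Add(-4, Mul(2, -269)) = Add(-4, -538) = -542)
Function('M')(u, q) = Add(4, Mul(Rational(1, 3), u)) (Function('M')(u, q) = Mul(Rational(1, 3), Add(12, u)) = Add(4, Mul(Rational(1, 3), u)))
Function('k')(K, z) = -4 (Function('k')(K, z) = Mul(-1, Add(4, Mul(Rational(1, 3), 0))) = Mul(-1, Add(4, 0)) = Mul(-1, 4) = -4)
t = -285700 (t = Add(-4, Mul(-1, 285696)) = Add(-4, -285696) = -285700)
Pow(t, -1) = Pow(-285700, -1) = Rational(-1, 285700)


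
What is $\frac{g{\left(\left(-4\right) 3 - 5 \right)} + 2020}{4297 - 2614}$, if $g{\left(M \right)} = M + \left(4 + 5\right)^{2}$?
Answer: $\frac{2084}{1683} \approx 1.2383$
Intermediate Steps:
$g{\left(M \right)} = 81 + M$ ($g{\left(M \right)} = M + 9^{2} = M + 81 = 81 + M$)
$\frac{g{\left(\left(-4\right) 3 - 5 \right)} + 2020}{4297 - 2614} = \frac{\left(81 - 17\right) + 2020}{4297 - 2614} = \frac{\left(81 - 17\right) + 2020}{1683} = \left(\left(81 - 17\right) + 2020\right) \frac{1}{1683} = \left(64 + 2020\right) \frac{1}{1683} = 2084 \cdot \frac{1}{1683} = \frac{2084}{1683}$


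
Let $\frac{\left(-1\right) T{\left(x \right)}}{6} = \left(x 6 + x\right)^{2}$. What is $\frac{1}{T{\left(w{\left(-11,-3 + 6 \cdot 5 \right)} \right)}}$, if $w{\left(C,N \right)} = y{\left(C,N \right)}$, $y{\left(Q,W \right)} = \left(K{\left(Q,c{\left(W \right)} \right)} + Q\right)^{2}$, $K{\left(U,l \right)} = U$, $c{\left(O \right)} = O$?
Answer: $- \frac{1}{68871264} \approx -1.452 \cdot 10^{-8}$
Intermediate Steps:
$y{\left(Q,W \right)} = 4 Q^{2}$ ($y{\left(Q,W \right)} = \left(Q + Q\right)^{2} = \left(2 Q\right)^{2} = 4 Q^{2}$)
$w{\left(C,N \right)} = 4 C^{2}$
$T{\left(x \right)} = - 294 x^{2}$ ($T{\left(x \right)} = - 6 \left(x 6 + x\right)^{2} = - 6 \left(6 x + x\right)^{2} = - 6 \left(7 x\right)^{2} = - 6 \cdot 49 x^{2} = - 294 x^{2}$)
$\frac{1}{T{\left(w{\left(-11,-3 + 6 \cdot 5 \right)} \right)}} = \frac{1}{\left(-294\right) \left(4 \left(-11\right)^{2}\right)^{2}} = \frac{1}{\left(-294\right) \left(4 \cdot 121\right)^{2}} = \frac{1}{\left(-294\right) 484^{2}} = \frac{1}{\left(-294\right) 234256} = \frac{1}{-68871264} = - \frac{1}{68871264}$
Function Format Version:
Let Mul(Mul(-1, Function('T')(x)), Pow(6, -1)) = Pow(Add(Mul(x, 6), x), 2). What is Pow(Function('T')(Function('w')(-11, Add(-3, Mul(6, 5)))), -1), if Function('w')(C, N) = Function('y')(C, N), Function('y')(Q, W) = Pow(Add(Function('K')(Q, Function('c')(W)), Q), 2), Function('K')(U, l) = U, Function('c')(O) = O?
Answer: Rational(-1, 68871264) ≈ -1.4520e-8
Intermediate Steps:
Function('y')(Q, W) = Mul(4, Pow(Q, 2)) (Function('y')(Q, W) = Pow(Add(Q, Q), 2) = Pow(Mul(2, Q), 2) = Mul(4, Pow(Q, 2)))
Function('w')(C, N) = Mul(4, Pow(C, 2))
Function('T')(x) = Mul(-294, Pow(x, 2)) (Function('T')(x) = Mul(-6, Pow(Add(Mul(x, 6), x), 2)) = Mul(-6, Pow(Add(Mul(6, x), x), 2)) = Mul(-6, Pow(Mul(7, x), 2)) = Mul(-6, Mul(49, Pow(x, 2))) = Mul(-294, Pow(x, 2)))
Pow(Function('T')(Function('w')(-11, Add(-3, Mul(6, 5)))), -1) = Pow(Mul(-294, Pow(Mul(4, Pow(-11, 2)), 2)), -1) = Pow(Mul(-294, Pow(Mul(4, 121), 2)), -1) = Pow(Mul(-294, Pow(484, 2)), -1) = Pow(Mul(-294, 234256), -1) = Pow(-68871264, -1) = Rational(-1, 68871264)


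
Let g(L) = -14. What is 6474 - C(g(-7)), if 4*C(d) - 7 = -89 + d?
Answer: 6498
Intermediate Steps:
C(d) = -41/2 + d/4 (C(d) = 7/4 + (-89 + d)/4 = 7/4 + (-89/4 + d/4) = -41/2 + d/4)
6474 - C(g(-7)) = 6474 - (-41/2 + (¼)*(-14)) = 6474 - (-41/2 - 7/2) = 6474 - 1*(-24) = 6474 + 24 = 6498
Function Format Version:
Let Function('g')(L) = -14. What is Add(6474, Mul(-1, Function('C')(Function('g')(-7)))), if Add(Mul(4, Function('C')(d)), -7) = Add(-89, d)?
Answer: 6498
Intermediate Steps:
Function('C')(d) = Add(Rational(-41, 2), Mul(Rational(1, 4), d)) (Function('C')(d) = Add(Rational(7, 4), Mul(Rational(1, 4), Add(-89, d))) = Add(Rational(7, 4), Add(Rational(-89, 4), Mul(Rational(1, 4), d))) = Add(Rational(-41, 2), Mul(Rational(1, 4), d)))
Add(6474, Mul(-1, Function('C')(Function('g')(-7)))) = Add(6474, Mul(-1, Add(Rational(-41, 2), Mul(Rational(1, 4), -14)))) = Add(6474, Mul(-1, Add(Rational(-41, 2), Rational(-7, 2)))) = Add(6474, Mul(-1, -24)) = Add(6474, 24) = 6498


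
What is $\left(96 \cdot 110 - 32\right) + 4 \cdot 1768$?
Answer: $17600$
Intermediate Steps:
$\left(96 \cdot 110 - 32\right) + 4 \cdot 1768 = \left(10560 - 32\right) + 7072 = 10528 + 7072 = 17600$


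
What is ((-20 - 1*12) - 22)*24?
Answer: -1296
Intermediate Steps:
((-20 - 1*12) - 22)*24 = ((-20 - 12) - 22)*24 = (-32 - 22)*24 = -54*24 = -1296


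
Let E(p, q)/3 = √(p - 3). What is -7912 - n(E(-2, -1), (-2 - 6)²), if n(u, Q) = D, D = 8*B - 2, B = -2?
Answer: -7894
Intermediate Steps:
E(p, q) = 3*√(-3 + p) (E(p, q) = 3*√(p - 3) = 3*√(-3 + p))
D = -18 (D = 8*(-2) - 2 = -16 - 2 = -18)
n(u, Q) = -18
-7912 - n(E(-2, -1), (-2 - 6)²) = -7912 - 1*(-18) = -7912 + 18 = -7894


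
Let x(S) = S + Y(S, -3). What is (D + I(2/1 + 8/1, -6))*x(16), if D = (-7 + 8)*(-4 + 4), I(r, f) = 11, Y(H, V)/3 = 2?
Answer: 242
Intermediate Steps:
Y(H, V) = 6 (Y(H, V) = 3*2 = 6)
x(S) = 6 + S (x(S) = S + 6 = 6 + S)
D = 0 (D = 1*0 = 0)
(D + I(2/1 + 8/1, -6))*x(16) = (0 + 11)*(6 + 16) = 11*22 = 242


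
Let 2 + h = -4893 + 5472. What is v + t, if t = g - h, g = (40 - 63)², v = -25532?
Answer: -25580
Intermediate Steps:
g = 529 (g = (-23)² = 529)
h = 577 (h = -2 + (-4893 + 5472) = -2 + 579 = 577)
t = -48 (t = 529 - 1*577 = 529 - 577 = -48)
v + t = -25532 - 48 = -25580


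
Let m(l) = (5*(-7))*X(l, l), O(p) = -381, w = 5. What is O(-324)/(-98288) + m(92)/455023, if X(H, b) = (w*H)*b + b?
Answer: -145727309197/44723300624 ≈ -3.2584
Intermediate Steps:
X(H, b) = b + 5*H*b (X(H, b) = (5*H)*b + b = 5*H*b + b = b + 5*H*b)
m(l) = -35*l*(1 + 5*l) (m(l) = (5*(-7))*(l*(1 + 5*l)) = -35*l*(1 + 5*l))
O(-324)/(-98288) + m(92)/455023 = -381/(-98288) - 35*92*(1 + 5*92)/455023 = -381*(-1/98288) - 35*92*(1 + 460)*(1/455023) = 381/98288 - 35*92*461*(1/455023) = 381/98288 - 1484420*1/455023 = 381/98288 - 1484420/455023 = -145727309197/44723300624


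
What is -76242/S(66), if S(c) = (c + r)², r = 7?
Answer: -76242/5329 ≈ -14.307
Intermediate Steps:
S(c) = (7 + c)² (S(c) = (c + 7)² = (7 + c)²)
-76242/S(66) = -76242/(7 + 66)² = -76242/(73²) = -76242/5329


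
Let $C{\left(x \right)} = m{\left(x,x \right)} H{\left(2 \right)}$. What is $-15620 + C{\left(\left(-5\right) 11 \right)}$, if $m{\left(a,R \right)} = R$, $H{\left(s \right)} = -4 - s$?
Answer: $-15290$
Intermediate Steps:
$C{\left(x \right)} = - 6 x$ ($C{\left(x \right)} = x \left(-4 - 2\right) = x \left(-6\right) = - 6 x$)
$-15620 + C{\left(\left(-5\right) 11 \right)} = -15620 - 6 \left(\left(-5\right) 11\right) = -15620 - -330 = -15620 + 330 = -15290$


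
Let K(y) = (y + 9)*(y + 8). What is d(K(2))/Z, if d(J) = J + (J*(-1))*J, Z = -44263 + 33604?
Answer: 1090/969 ≈ 1.1249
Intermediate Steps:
K(y) = (8 + y)*(9 + y) (K(y) = (9 + y)*(8 + y) = (8 + y)*(9 + y))
Z = -10659
d(J) = J - J² (d(J) = J + (-J)*J = J - J²)
d(K(2))/Z = ((72 + 2² + 17*2)*(1 - (72 + 2² + 17*2)))/(-10659) = ((72 + 4 + 34)*(1 - (72 + 4 + 34)))*(-1/10659) = (110*(1 - 1*110))*(-1/10659) = (110*(1 - 110))*(-1/10659) = (110*(-109))*(-1/10659) = -11990*(-1/10659) = 1090/969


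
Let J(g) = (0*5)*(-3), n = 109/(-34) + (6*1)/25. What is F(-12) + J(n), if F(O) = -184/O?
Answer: 46/3 ≈ 15.333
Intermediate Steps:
n = -2521/850 (n = 109*(-1/34) + 6*(1/25) = -109/34 + 6/25 = -2521/850 ≈ -2.9659)
J(g) = 0 (J(g) = 0*(-3) = 0)
F(-12) + J(n) = -184/(-12) + 0 = -184*(-1/12) + 0 = 46/3 + 0 = 46/3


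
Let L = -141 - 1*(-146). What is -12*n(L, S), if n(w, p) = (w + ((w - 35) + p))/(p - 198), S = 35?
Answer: 120/163 ≈ 0.73620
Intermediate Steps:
L = 5 (L = -141 + 146 = 5)
n(w, p) = (-35 + p + 2*w)/(-198 + p) (n(w, p) = (w + ((-35 + w) + p))/(-198 + p) = (w + (-35 + p + w))/(-198 + p) = (-35 + p + 2*w)/(-198 + p))
-12*n(L, S) = -12*(-35 + 35 + 2*5)/(-198 + 35) = -12*(-35 + 35 + 10)/(-163) = -(-12)*10/163 = -12*(-10/163) = 120/163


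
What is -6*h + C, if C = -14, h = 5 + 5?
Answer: -74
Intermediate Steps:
h = 10
-6*h + C = -6*10 - 14 = -60 - 14 = -74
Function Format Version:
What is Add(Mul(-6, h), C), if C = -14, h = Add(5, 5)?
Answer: -74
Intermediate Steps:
h = 10
Add(Mul(-6, h), C) = Add(Mul(-6, 10), -14) = Add(-60, -14) = -74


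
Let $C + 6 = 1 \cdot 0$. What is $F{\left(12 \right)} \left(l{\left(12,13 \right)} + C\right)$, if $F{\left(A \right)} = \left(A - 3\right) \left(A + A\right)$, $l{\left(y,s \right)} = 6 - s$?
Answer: $-2808$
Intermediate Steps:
$F{\left(A \right)} = 2 A \left(-3 + A\right)$ ($F{\left(A \right)} = \left(-3 + A\right) 2 A = 2 A \left(-3 + A\right)$)
$C = -6$ ($C = -6 + 1 \cdot 0 = -6 + 0 = -6$)
$F{\left(12 \right)} \left(l{\left(12,13 \right)} + C\right) = 2 \cdot 12 \left(-3 + 12\right) \left(\left(6 - 13\right) - 6\right) = 2 \cdot 12 \cdot 9 \left(\left(6 - 13\right) - 6\right) = 216 \left(-7 - 6\right) = 216 \left(-13\right) = -2808$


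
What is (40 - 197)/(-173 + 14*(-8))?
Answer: 157/285 ≈ 0.55088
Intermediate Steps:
(40 - 197)/(-173 + 14*(-8)) = -157/(-173 - 112) = -157/(-285) = -157*(-1/285) = 157/285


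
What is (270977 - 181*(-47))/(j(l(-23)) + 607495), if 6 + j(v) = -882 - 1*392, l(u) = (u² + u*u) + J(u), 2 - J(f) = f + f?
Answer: 279484/606215 ≈ 0.46103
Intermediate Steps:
J(f) = 2 - 2*f (J(f) = 2 - (f + f) = 2 - 2*f)
l(u) = 2 - 2*u + 2*u² (l(u) = (u² + u*u) + (2 - 2*u) = (u² + u²) + (2 - 2*u) = 2*u² + (2 - 2*u) = 2 - 2*u + 2*u²)
j(v) = -1280 (j(v) = -6 + (-882 - 1*392) = -6 + (-882 - 392) = -6 - 1274 = -1280)
(270977 - 181*(-47))/(j(l(-23)) + 607495) = (270977 - 181*(-47))/(-1280 + 607495) = (270977 + 8507)/606215 = 279484*(1/606215) = 279484/606215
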